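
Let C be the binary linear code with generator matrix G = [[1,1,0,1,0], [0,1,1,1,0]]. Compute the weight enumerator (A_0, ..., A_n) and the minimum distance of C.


Weight distribution: A_0 = 1, A_2 = 1, A_3 = 2. Minimum distance d = 2.

Enumerate all 2^2 = 4 messages m ∈ F_2^2.
For each, compute codeword c = mG in F_2^5, then tally its weight.
  m = 00 → c = 00000, weight = 0.
  m = 10 → c = 11010, weight = 3.
  m = 01 → c = 01110, weight = 3.
  m = 11 → c = 10100, weight = 2.
Tally weights:
  weight 0: 1 codewords.
  weight 2: 1 codewords.
  weight 3: 2 codewords.
Minimum distance d = smallest w > 0 with A_w > 0 = 2.
Sanity: Σ A_w = 4 = 2^2 = 4 ✓.


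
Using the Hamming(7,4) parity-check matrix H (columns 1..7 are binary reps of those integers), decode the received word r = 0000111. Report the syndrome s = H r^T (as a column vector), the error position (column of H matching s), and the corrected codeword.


s = (1, 0, 0)^T, error position = 4, corrected codeword c = 0001111

Compute s = H r^T mod 2 one row at a time:
  s_1 = 0 + 1 + 1 + 1 = 3 ≡ 1 (mod 2).
  s_2 = 0 + 0 + 1 + 1 = 2 ≡ 0 (mod 2).
  s_3 = 0 + 0 + 1 + 1 = 2 ≡ 0 (mod 2).
s = (1, 0, 0)^T — this equals column 4 of H (binary 100), so error is at position 4.
Correct: flip bit 4 of r = 0000111 to get c = 0001111.


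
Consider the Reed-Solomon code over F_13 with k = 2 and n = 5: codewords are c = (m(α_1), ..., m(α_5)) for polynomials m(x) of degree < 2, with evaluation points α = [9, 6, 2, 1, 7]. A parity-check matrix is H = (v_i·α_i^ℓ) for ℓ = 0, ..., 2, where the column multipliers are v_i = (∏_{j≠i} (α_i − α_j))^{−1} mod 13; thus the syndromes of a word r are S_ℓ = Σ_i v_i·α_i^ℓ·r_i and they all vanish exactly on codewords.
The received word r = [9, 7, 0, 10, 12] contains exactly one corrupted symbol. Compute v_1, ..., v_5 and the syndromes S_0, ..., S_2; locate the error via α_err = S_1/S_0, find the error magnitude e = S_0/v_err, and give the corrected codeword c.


S = (9, 9, 9), error at position 4, error magnitude e = 2, c = [9, 7, 0, 8, 12].

Step 1: column multipliers v_i = (∏_{j≠i}(α_i − α_j))^{−1} mod 13.
  i = 1 (α = 9): (9−6)(9−2)(9−1)(9−7) = 3·7·8·2 = 336 ≡ 11, so v_1 = 11^{−1} = 6 (mod 13).
  i = 2 (α = 6): (6−9)(6−2)(6−1)(6−7) = (−3)·4·5·(−1) = 60 ≡ 8, so v_2 = 8^{−1} = 5 (mod 13).
  i = 3 (α = 2): (2−9)(2−6)(2−1)(2−7) = (−7)·(−4)·1·(−5) = −140 ≡ 3, so v_3 = 3^{−1} = 9 (mod 13).
  i = 4 (α = 1): (1−9)(1−6)(1−2)(1−7) = (−8)·(−5)·(−1)·(−6) = 240 ≡ 6, so v_4 = 6^{−1} = 11 (mod 13).
  i = 5 (α = 7): (7−9)(7−6)(7−2)(7−1) = (−2)·1·5·6 = −60 ≡ 5, so v_5 = 5^{−1} = 8 (mod 13).
  v = [6, 5, 9, 11, 8].
Step 2: syndromes of r = [9, 7, 0, 10, 12] (all sums mod 13).
  S_0 = Σ v_i r_i = 6·9 + 5·7 + 9·0 + 11·10 + 8·12 = 295 ≡ 9.
  S_1 = Σ v_i α_i r_i = 6·9·9 + 5·6·7 + 9·2·0 + 11·1·10 + 8·7·12 = 1478 ≡ 9.
  α_i^2 mod 13 = [3, 10, 4, 1, 10].
  S_2 = Σ v_i α_i^2 r_i = 6·3·9 + 5·10·7 + 9·4·0 + 11·1·10 + 8·10·12 = 1582 ≡ 9.
  S = (9, 9, 9) ≠ 0, so r is not a codeword (an error is present).
Step 3: locate the error. For a single error e at position i, S_ℓ = v_i·e·α_i^ℓ, so α_err = S_1/S_0.
  S_0^{−1} = 9^{−1} = 3 (mod 13), so α_err = 9·3 = 27 ≡ 1 = α_4. Error position i = 4.
  Consistency check: S_2/S_1 = 9·3 = 27 ≡ 1 = α_err ✓ (single-error assumption holds).
Step 4: error magnitude e = S_0/v_4 = S_0·∏_{j≠4}(α_4 − α_j) = 9·6 = 54 ≡ 2 (mod 13).
Step 5: correct position 4: c_4 = r_4 − e = 10 − 2 ≡ 8 (mod 13). Hence c = [9, 7, 0, 8, 12].
  Check: interpolating c through the α_i gives m(x) = 3 + 5·x (degree < 2) with m(α_i) = c_i for every i, so c is indeed a codeword.


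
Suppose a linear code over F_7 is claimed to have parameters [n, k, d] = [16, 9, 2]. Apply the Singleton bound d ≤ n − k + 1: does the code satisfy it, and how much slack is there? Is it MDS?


Singleton RHS = n − k + 1 = 8, slack = 6, bound satisfied, not MDS.

Singleton bound: d ≤ n − k + 1.
Here n = 16, k = 9, so n − k + 1 = 8.
Given d = 2, check d ≤ 8: YES.
Slack = (n − k + 1) − d = 6.
The code is NOT MDS (slack = 6 > 0).
Description: the claimed parameters are [16, 9, 2]_7; such a code would be non-MDS.


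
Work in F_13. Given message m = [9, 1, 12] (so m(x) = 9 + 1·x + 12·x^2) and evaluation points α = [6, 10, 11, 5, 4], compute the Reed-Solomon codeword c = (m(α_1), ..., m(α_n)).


c = [5, 10, 3, 2, 10]

Message polynomial: m(x) = 9 + 1·x + 12·x^2 (mod 13).
For each evaluation point α_i, compute m(α_i) mod 13:
  α_1 = 6: Horner steps 12 → 8 → 5, so m(6) = 5.
  α_2 = 10: Horner steps 12 → 4 → 10, so m(10) = 10.
  α_3 = 11: Horner steps 12 → 3 → 3, so m(11) = 3.
  α_4 = 5: Horner steps 12 → 9 → 2, so m(5) = 2.
  α_5 = 4: Horner steps 12 → 10 → 10, so m(4) = 10.
Codeword c = [5, 10, 3, 2, 10] ∈ F_13^5.


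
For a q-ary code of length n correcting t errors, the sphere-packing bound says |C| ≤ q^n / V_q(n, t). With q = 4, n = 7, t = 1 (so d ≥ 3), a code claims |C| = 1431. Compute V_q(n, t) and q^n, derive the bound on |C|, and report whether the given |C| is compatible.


V_q(n, t) = 22, q^n = 16384, Hamming bound = 744, |C| = 1431 > bound (violated).

Step 1: Compute V_q(n, t) = Σ_{j=0}^1 C(n, j) (q−1)^j.
  j = 0: C(7,0)·(3)^0 = 1·1 = 1.
  j = 1: C(7,1)·(3)^1 = 7·3 = 21.
  V_q(n, t) = 1 + 21 = 22.
Step 2: q^n = 4^7 = 16384.
Step 3: Hamming bound ⌊q^n / V_q(n,t)⌋ = ⌊16384/22⌋ = 744.
Step 4: Compare |C| = 1431 to 744: violated.
The claimed |C| lies above the Hamming bound, so no 4-ary code of length 7 with d ≥ 3 can have 1431 codewords.


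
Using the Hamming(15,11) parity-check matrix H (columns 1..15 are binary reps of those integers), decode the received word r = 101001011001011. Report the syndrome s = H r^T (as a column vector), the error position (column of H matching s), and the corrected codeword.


s = (1, 0, 0, 0)^T, error position = 8, corrected codeword c = 101001001001011

Compute s = H r^T mod 2 one row at a time:
  s_1 = 1 + 1 + 0 + 0 + 1 + 0 + 1 + 1 = 5 ≡ 1 (mod 2).
  s_2 = 0 + 0 + 1 + 0 + 1 + 0 + 1 + 1 = 4 ≡ 0 (mod 2).
  s_3 = 0 + 1 + 1 + 0 + 0 + 0 + 1 + 1 = 4 ≡ 0 (mod 2).
  s_4 = 1 + 1 + 0 + 0 + 1 + 0 + 0 + 1 = 4 ≡ 0 (mod 2).
s = (1, 0, 0, 0)^T — this equals column 8 of H (binary 1000), so error is at position 8.
Correct: flip bit 8 of r = 101001011001011 to get c = 101001001001011.


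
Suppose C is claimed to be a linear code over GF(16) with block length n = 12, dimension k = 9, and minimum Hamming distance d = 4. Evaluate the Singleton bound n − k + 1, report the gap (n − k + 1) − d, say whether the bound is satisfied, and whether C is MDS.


Singleton RHS = n − k + 1 = 4, slack = 0, bound satisfied, MDS.

Singleton bound: d ≤ n − k + 1.
Here n = 12, k = 9, so n − k + 1 = 4.
Given d = 4, check d ≤ 4: YES.
Slack = (n − k + 1) − d = 0.
The code is MDS (slack = 0).
Description: the claimed parameters are [12, 9, 4]_16; such a code would be MDS (meets Singleton bound).


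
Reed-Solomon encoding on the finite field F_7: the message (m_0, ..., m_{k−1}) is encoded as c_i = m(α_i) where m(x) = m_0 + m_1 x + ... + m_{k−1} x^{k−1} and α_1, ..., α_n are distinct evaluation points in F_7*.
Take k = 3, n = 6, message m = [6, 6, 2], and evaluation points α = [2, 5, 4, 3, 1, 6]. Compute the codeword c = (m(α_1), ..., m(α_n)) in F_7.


c = [5, 2, 6, 0, 0, 2]

Message polynomial: m(x) = 6 + 6·x + 2·x^2 (mod 7).
For each evaluation point α_i, compute m(α_i) mod 7:
  α_1 = 2: Horner steps 2 → 3 → 5, so m(2) = 5.
  α_2 = 5: Horner steps 2 → 2 → 2, so m(5) = 2.
  α_3 = 4: Horner steps 2 → 0 → 6, so m(4) = 6.
  α_4 = 3: Horner steps 2 → 5 → 0, so m(3) = 0.
  α_5 = 1: Horner steps 2 → 1 → 0, so m(1) = 0.
  α_6 = 6: Horner steps 2 → 4 → 2, so m(6) = 2.
Codeword c = [5, 2, 6, 0, 0, 2] ∈ F_7^6.


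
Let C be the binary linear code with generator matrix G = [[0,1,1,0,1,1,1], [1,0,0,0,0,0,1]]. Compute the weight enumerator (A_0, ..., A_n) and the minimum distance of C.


Weight distribution: A_0 = 1, A_2 = 1, A_5 = 2. Minimum distance d = 2.

Enumerate all 2^2 = 4 messages m ∈ F_2^2.
For each, compute codeword c = mG in F_2^7, then tally its weight.
  m = 00 → c = 0000000, weight = 0.
  m = 10 → c = 0110111, weight = 5.
  m = 01 → c = 1000001, weight = 2.
  m = 11 → c = 1110110, weight = 5.
Tally weights:
  weight 0: 1 codewords.
  weight 2: 1 codewords.
  weight 5: 2 codewords.
Minimum distance d = smallest w > 0 with A_w > 0 = 2.
Sanity: Σ A_w = 4 = 2^2 = 4 ✓.


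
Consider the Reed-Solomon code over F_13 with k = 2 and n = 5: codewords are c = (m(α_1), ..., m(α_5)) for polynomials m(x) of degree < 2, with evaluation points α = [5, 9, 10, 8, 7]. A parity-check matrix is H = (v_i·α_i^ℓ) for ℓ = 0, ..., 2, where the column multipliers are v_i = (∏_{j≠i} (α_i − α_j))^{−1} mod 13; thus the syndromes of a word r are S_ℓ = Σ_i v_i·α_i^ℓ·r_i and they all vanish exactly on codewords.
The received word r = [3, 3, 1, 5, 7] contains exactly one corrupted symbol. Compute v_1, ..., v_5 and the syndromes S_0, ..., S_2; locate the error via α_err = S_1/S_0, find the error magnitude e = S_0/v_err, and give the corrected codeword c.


S = (6, 4, 7), error at position 1, error magnitude e = 5, c = [11, 3, 1, 5, 7].

Step 1: column multipliers v_i = (∏_{j≠i}(α_i − α_j))^{−1} mod 13.
  i = 1 (α = 5): (5−9)(5−10)(5−8)(5−7) = (−4)·(−5)·(−3)·(−2) = 120 ≡ 3, so v_1 = 3^{−1} = 9 (mod 13).
  i = 2 (α = 9): (9−5)(9−10)(9−8)(9−7) = 4·(−1)·1·2 = −8 ≡ 5, so v_2 = 5^{−1} = 8 (mod 13).
  i = 3 (α = 10): (10−5)(10−9)(10−8)(10−7) = 5·1·2·3 = 30 ≡ 4, so v_3 = 4^{−1} = 10 (mod 13).
  i = 4 (α = 8): (8−5)(8−9)(8−10)(8−7) = 3·(−1)·(−2)·1 = 6 ≡ 6, so v_4 = 6^{−1} = 11 (mod 13).
  i = 5 (α = 7): (7−5)(7−9)(7−10)(7−8) = 2·(−2)·(−3)·(−1) = −12 ≡ 1, so v_5 = 1^{−1} = 1 (mod 13).
  v = [9, 8, 10, 11, 1].
Step 2: syndromes of r = [3, 3, 1, 5, 7] (all sums mod 13).
  S_0 = Σ v_i r_i = 9·3 + 8·3 + 10·1 + 11·5 + 1·7 = 123 ≡ 6.
  S_1 = Σ v_i α_i r_i = 9·5·3 + 8·9·3 + 10·10·1 + 11·8·5 + 1·7·7 = 940 ≡ 4.
  α_i^2 mod 13 = [12, 3, 9, 12, 10].
  S_2 = Σ v_i α_i^2 r_i = 9·12·3 + 8·3·3 + 10·9·1 + 11·12·5 + 1·10·7 = 1216 ≡ 7.
  S = (6, 4, 7) ≠ 0, so r is not a codeword (an error is present).
Step 3: locate the error. For a single error e at position i, S_ℓ = v_i·e·α_i^ℓ, so α_err = S_1/S_0.
  S_0^{−1} = 6^{−1} = 11 (mod 13), so α_err = 4·11 = 44 ≡ 5 = α_1. Error position i = 1.
  Consistency check: S_2/S_1 = 7·10 = 70 ≡ 5 = α_err ✓ (single-error assumption holds).
Step 4: error magnitude e = S_0/v_1 = S_0·∏_{j≠1}(α_1 − α_j) = 6·3 = 18 ≡ 5 (mod 13).
Step 5: correct position 1: c_1 = r_1 − e = 3 − 5 ≡ 11 (mod 13). Hence c = [11, 3, 1, 5, 7].
  Check: interpolating c through the α_i gives m(x) = 8 + 11·x (degree < 2) with m(α_i) = c_i for every i, so c is indeed a codeword.


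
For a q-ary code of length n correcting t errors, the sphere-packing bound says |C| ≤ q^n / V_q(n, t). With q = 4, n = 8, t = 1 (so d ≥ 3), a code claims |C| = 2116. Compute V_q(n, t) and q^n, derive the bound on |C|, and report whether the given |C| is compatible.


V_q(n, t) = 25, q^n = 65536, Hamming bound = 2621, |C| = 2116 ≤ bound (satisfied).

Step 1: Compute V_q(n, t) = Σ_{j=0}^1 C(n, j) (q−1)^j.
  j = 0: C(8,0)·(3)^0 = 1·1 = 1.
  j = 1: C(8,1)·(3)^1 = 8·3 = 24.
  V_q(n, t) = 1 + 24 = 25.
Step 2: q^n = 4^8 = 65536.
Step 3: Hamming bound ⌊q^n / V_q(n,t)⌋ = ⌊65536/25⌋ = 2621.
Step 4: Compare |C| = 2116 to 2621: satisfied.
The claimed |C| lies below the Hamming bound.


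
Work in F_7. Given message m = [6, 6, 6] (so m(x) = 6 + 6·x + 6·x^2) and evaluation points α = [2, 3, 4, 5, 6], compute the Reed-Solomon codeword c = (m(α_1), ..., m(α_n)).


c = [0, 1, 0, 4, 6]

Message polynomial: m(x) = 6 + 6·x + 6·x^2 (mod 7).
For each evaluation point α_i, compute m(α_i) mod 7:
  α_1 = 2: Horner steps 6 → 4 → 0, so m(2) = 0.
  α_2 = 3: Horner steps 6 → 3 → 1, so m(3) = 1.
  α_3 = 4: Horner steps 6 → 2 → 0, so m(4) = 0.
  α_4 = 5: Horner steps 6 → 1 → 4, so m(5) = 4.
  α_5 = 6: Horner steps 6 → 0 → 6, so m(6) = 6.
Codeword c = [0, 1, 0, 4, 6] ∈ F_7^5.


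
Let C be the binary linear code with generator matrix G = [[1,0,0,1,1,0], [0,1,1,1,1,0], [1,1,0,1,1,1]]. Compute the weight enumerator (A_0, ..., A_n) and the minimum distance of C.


Weight distribution: A_0 = 1, A_2 = 1, A_3 = 3, A_4 = 2, A_5 = 1. Minimum distance d = 2.

Enumerate all 2^3 = 8 messages m ∈ F_2^3.
For each, compute codeword c = mG in F_2^6, then tally its weight.
  m = 000 → c = 000000, weight = 0.
  m = 100 → c = 100110, weight = 3.
  m = 010 → c = 011110, weight = 4.
  m = 110 → c = 111000, weight = 3.
  m = 001 → c = 110111, weight = 5.
  m = 101 → c = 010001, weight = 2.
  m = 011 → c = 101001, weight = 3.
  m = 111 → c = 001111, weight = 4.
Tally weights:
  weight 0: 1 codewords.
  weight 2: 1 codewords.
  weight 3: 3 codewords.
  weight 4: 2 codewords.
  weight 5: 1 codewords.
Minimum distance d = smallest w > 0 with A_w > 0 = 2.
Sanity: Σ A_w = 8 = 2^3 = 8 ✓.


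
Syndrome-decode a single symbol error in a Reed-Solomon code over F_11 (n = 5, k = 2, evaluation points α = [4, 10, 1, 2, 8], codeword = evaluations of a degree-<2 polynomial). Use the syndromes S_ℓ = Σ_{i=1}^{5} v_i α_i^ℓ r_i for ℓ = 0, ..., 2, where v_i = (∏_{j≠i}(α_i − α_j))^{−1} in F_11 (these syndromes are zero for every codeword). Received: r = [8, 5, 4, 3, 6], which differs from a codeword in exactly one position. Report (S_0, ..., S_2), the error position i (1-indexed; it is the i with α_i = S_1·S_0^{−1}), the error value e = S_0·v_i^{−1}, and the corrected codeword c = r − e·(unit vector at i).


S = (9, 7, 3), error at position 4, error magnitude e = 5, c = [8, 5, 4, 9, 6].

Step 1: column multipliers v_i = (∏_{j≠i}(α_i − α_j))^{−1} mod 11.
  i = 1 (α = 4): (4−10)(4−1)(4−2)(4−8) = (−6)·3·2·(−4) = 144 ≡ 1, so v_1 = 1^{−1} = 1 (mod 11).
  i = 2 (α = 10): (10−4)(10−1)(10−2)(10−8) = 6·9·8·2 = 864 ≡ 6, so v_2 = 6^{−1} = 2 (mod 11).
  i = 3 (α = 1): (1−4)(1−10)(1−2)(1−8) = (−3)·(−9)·(−1)·(−7) = 189 ≡ 2, so v_3 = 2^{−1} = 6 (mod 11).
  i = 4 (α = 2): (2−4)(2−10)(2−1)(2−8) = (−2)·(−8)·1·(−6) = −96 ≡ 3, so v_4 = 3^{−1} = 4 (mod 11).
  i = 5 (α = 8): (8−4)(8−10)(8−1)(8−2) = 4·(−2)·7·6 = −336 ≡ 5, so v_5 = 5^{−1} = 9 (mod 11).
  v = [1, 2, 6, 4, 9].
Step 2: syndromes of r = [8, 5, 4, 3, 6] (all sums mod 11).
  S_0 = Σ v_i r_i = 1·8 + 2·5 + 6·4 + 4·3 + 9·6 = 108 ≡ 9.
  S_1 = Σ v_i α_i r_i = 1·4·8 + 2·10·5 + 6·1·4 + 4·2·3 + 9·8·6 = 612 ≡ 7.
  α_i^2 mod 11 = [5, 1, 1, 4, 9].
  S_2 = Σ v_i α_i^2 r_i = 1·5·8 + 2·1·5 + 6·1·4 + 4·4·3 + 9·9·6 = 608 ≡ 3.
  S = (9, 7, 3) ≠ 0, so r is not a codeword (an error is present).
Step 3: locate the error. For a single error e at position i, S_ℓ = v_i·e·α_i^ℓ, so α_err = S_1/S_0.
  S_0^{−1} = 9^{−1} = 5 (mod 11), so α_err = 7·5 = 35 ≡ 2 = α_4. Error position i = 4.
  Consistency check: S_2/S_1 = 3·8 = 24 ≡ 2 = α_err ✓ (single-error assumption holds).
Step 4: error magnitude e = S_0/v_4 = S_0·∏_{j≠4}(α_4 − α_j) = 9·3 = 27 ≡ 5 (mod 11).
Step 5: correct position 4: c_4 = r_4 − e = 3 − 5 ≡ 9 (mod 11). Hence c = [8, 5, 4, 9, 6].
  Check: interpolating c through the α_i gives m(x) = 10 + 5·x (degree < 2) with m(α_i) = c_i for every i, so c is indeed a codeword.


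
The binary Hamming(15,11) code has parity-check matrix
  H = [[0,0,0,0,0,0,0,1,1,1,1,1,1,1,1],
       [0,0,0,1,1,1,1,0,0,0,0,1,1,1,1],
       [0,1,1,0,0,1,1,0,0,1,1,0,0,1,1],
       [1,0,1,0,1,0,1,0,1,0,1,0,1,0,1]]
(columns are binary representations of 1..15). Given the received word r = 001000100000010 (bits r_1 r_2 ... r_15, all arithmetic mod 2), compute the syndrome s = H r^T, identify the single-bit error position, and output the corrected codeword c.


s = (1, 0, 1, 0)^T, error position = 10, corrected codeword c = 001000100100010

Compute s = H r^T mod 2 one row at a time:
  s_1 = 0 + 0 + 0 + 0 + 0 + 0 + 1 + 0 = 1 ≡ 1 (mod 2).
  s_2 = 0 + 0 + 0 + 1 + 0 + 0 + 1 + 0 = 2 ≡ 0 (mod 2).
  s_3 = 0 + 1 + 0 + 1 + 0 + 0 + 1 + 0 = 3 ≡ 1 (mod 2).
  s_4 = 0 + 1 + 0 + 1 + 0 + 0 + 0 + 0 = 2 ≡ 0 (mod 2).
s = (1, 0, 1, 0)^T — this equals column 10 of H (binary 1010), so error is at position 10.
Correct: flip bit 10 of r = 001000100000010 to get c = 001000100100010.


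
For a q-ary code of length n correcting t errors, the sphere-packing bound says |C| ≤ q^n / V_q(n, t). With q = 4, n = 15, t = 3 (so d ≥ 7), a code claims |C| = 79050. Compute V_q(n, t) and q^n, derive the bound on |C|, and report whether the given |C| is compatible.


V_q(n, t) = 13276, q^n = 1073741824, Hamming bound = 80878, |C| = 79050 ≤ bound (satisfied).

Step 1: Compute V_q(n, t) = Σ_{j=0}^3 C(n, j) (q−1)^j.
  j = 0: C(15,0)·(3)^0 = 1·1 = 1.
  j = 1: C(15,1)·(3)^1 = 15·3 = 45.
  j = 2: C(15,2)·(3)^2 = 105·9 = 945.
  j = 3: C(15,3)·(3)^3 = 455·27 = 12285.
  V_q(n, t) = 1 + 45 + 945 + 12285 = 13276.
Step 2: q^n = 4^15 = 1073741824.
Step 3: Hamming bound ⌊q^n / V_q(n,t)⌋ = ⌊1073741824/13276⌋ = 80878.
Step 4: Compare |C| = 79050 to 80878: satisfied.
The claimed |C| lies below the Hamming bound.


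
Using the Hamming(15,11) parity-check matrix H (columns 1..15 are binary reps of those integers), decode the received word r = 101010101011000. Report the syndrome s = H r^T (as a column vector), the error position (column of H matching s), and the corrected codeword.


s = (1, 1, 1, 0)^T, error position = 14, corrected codeword c = 101010101011010

Compute s = H r^T mod 2 one row at a time:
  s_1 = 0 + 1 + 0 + 1 + 1 + 0 + 0 + 0 = 3 ≡ 1 (mod 2).
  s_2 = 0 + 1 + 0 + 1 + 1 + 0 + 0 + 0 = 3 ≡ 1 (mod 2).
  s_3 = 0 + 1 + 0 + 1 + 0 + 1 + 0 + 0 = 3 ≡ 1 (mod 2).
  s_4 = 1 + 1 + 1 + 1 + 1 + 1 + 0 + 0 = 6 ≡ 0 (mod 2).
s = (1, 1, 1, 0)^T — this equals column 14 of H (binary 1110), so error is at position 14.
Correct: flip bit 14 of r = 101010101011000 to get c = 101010101011010.


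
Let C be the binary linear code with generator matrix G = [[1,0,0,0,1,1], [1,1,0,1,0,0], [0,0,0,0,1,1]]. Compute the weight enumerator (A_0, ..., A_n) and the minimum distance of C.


Weight distribution: A_0 = 1, A_1 = 1, A_2 = 2, A_3 = 2, A_4 = 1, A_5 = 1. Minimum distance d = 1.

Enumerate all 2^3 = 8 messages m ∈ F_2^3.
For each, compute codeword c = mG in F_2^6, then tally its weight.
  m = 000 → c = 000000, weight = 0.
  m = 100 → c = 100011, weight = 3.
  m = 010 → c = 110100, weight = 3.
  m = 110 → c = 010111, weight = 4.
  m = 001 → c = 000011, weight = 2.
  m = 101 → c = 100000, weight = 1.
  m = 011 → c = 110111, weight = 5.
  m = 111 → c = 010100, weight = 2.
Tally weights:
  weight 0: 1 codewords.
  weight 1: 1 codewords.
  weight 2: 2 codewords.
  weight 3: 2 codewords.
  weight 4: 1 codewords.
  weight 5: 1 codewords.
Minimum distance d = smallest w > 0 with A_w > 0 = 1.
Sanity: Σ A_w = 8 = 2^3 = 8 ✓.


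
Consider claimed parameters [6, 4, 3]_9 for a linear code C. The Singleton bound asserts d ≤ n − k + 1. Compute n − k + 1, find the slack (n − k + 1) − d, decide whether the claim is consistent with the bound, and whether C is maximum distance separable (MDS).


Singleton RHS = n − k + 1 = 3, slack = 0, bound satisfied, MDS.

Singleton bound: d ≤ n − k + 1.
Here n = 6, k = 4, so n − k + 1 = 3.
Given d = 3, check d ≤ 3: YES.
Slack = (n − k + 1) − d = 0.
The code is MDS (slack = 0).
Description: the claimed parameters are [6, 4, 3]_9; such a code would be MDS (meets Singleton bound).


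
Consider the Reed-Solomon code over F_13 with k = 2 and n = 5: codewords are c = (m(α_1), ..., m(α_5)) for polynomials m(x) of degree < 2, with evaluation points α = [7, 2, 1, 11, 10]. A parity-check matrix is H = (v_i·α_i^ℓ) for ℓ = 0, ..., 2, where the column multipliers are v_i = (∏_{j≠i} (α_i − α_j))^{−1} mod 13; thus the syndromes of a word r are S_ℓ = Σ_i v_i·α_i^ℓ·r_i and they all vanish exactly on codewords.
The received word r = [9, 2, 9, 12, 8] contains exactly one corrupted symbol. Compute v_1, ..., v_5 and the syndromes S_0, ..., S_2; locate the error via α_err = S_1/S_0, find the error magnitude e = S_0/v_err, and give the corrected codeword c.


S = (9, 9, 9), error at position 3, error magnitude e = 11, c = [9, 2, 11, 12, 8].

Step 1: column multipliers v_i = (∏_{j≠i}(α_i − α_j))^{−1} mod 13.
  i = 1 (α = 7): (7−2)(7−1)(7−11)(7−10) = 5·6·(−4)·(−3) = 360 ≡ 9, so v_1 = 9^{−1} = 3 (mod 13).
  i = 2 (α = 2): (2−7)(2−1)(2−11)(2−10) = (−5)·1·(−9)·(−8) = −360 ≡ 4, so v_2 = 4^{−1} = 10 (mod 13).
  i = 3 (α = 1): (1−7)(1−2)(1−11)(1−10) = (−6)·(−1)·(−10)·(−9) = 540 ≡ 7, so v_3 = 7^{−1} = 2 (mod 13).
  i = 4 (α = 11): (11−7)(11−2)(11−1)(11−10) = 4·9·10·1 = 360 ≡ 9, so v_4 = 9^{−1} = 3 (mod 13).
  i = 5 (α = 10): (10−7)(10−2)(10−1)(10−11) = 3·8·9·(−1) = −216 ≡ 5, so v_5 = 5^{−1} = 8 (mod 13).
  v = [3, 10, 2, 3, 8].
Step 2: syndromes of r = [9, 2, 9, 12, 8] (all sums mod 13).
  S_0 = Σ v_i r_i = 3·9 + 10·2 + 2·9 + 3·12 + 8·8 = 165 ≡ 9.
  S_1 = Σ v_i α_i r_i = 3·7·9 + 10·2·2 + 2·1·9 + 3·11·12 + 8·10·8 = 1283 ≡ 9.
  α_i^2 mod 13 = [10, 4, 1, 4, 9].
  S_2 = Σ v_i α_i^2 r_i = 3·10·9 + 10·4·2 + 2·1·9 + 3·4·12 + 8·9·8 = 1088 ≡ 9.
  S = (9, 9, 9) ≠ 0, so r is not a codeword (an error is present).
Step 3: locate the error. For a single error e at position i, S_ℓ = v_i·e·α_i^ℓ, so α_err = S_1/S_0.
  S_0^{−1} = 9^{−1} = 3 (mod 13), so α_err = 9·3 = 27 ≡ 1 = α_3. Error position i = 3.
  Consistency check: S_2/S_1 = 9·3 = 27 ≡ 1 = α_err ✓ (single-error assumption holds).
Step 4: error magnitude e = S_0/v_3 = S_0·∏_{j≠3}(α_3 − α_j) = 9·7 = 63 ≡ 11 (mod 13).
Step 5: correct position 3: c_3 = r_3 − e = 9 − 11 ≡ 11 (mod 13). Hence c = [9, 2, 11, 12, 8].
  Check: interpolating c through the α_i gives m(x) = 7 + 4·x (degree < 2) with m(α_i) = c_i for every i, so c is indeed a codeword.


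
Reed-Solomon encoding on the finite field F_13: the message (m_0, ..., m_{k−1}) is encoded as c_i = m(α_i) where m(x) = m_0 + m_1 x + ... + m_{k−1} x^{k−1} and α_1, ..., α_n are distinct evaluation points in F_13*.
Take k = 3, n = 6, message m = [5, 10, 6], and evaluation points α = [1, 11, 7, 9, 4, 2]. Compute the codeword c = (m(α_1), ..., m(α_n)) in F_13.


c = [8, 9, 5, 9, 11, 10]

Message polynomial: m(x) = 5 + 10·x + 6·x^2 (mod 13).
For each evaluation point α_i, compute m(α_i) mod 13:
  α_1 = 1: Horner steps 6 → 3 → 8, so m(1) = 8.
  α_2 = 11: Horner steps 6 → 11 → 9, so m(11) = 9.
  α_3 = 7: Horner steps 6 → 0 → 5, so m(7) = 5.
  α_4 = 9: Horner steps 6 → 12 → 9, so m(9) = 9.
  α_5 = 4: Horner steps 6 → 8 → 11, so m(4) = 11.
  α_6 = 2: Horner steps 6 → 9 → 10, so m(2) = 10.
Codeword c = [8, 9, 5, 9, 11, 10] ∈ F_13^6.


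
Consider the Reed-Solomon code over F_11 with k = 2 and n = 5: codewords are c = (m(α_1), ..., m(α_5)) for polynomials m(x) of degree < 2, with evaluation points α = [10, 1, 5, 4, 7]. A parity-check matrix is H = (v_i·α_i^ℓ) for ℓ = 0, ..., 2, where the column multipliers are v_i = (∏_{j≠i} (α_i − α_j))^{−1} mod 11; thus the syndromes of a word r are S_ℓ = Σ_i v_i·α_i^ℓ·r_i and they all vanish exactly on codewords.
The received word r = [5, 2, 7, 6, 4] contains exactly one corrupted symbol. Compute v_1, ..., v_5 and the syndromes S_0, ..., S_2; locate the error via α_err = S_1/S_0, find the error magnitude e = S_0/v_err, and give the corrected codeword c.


S = (3, 1, 4), error at position 4, error magnitude e = 3, c = [5, 2, 7, 3, 4].

Step 1: column multipliers v_i = (∏_{j≠i}(α_i − α_j))^{−1} mod 11.
  i = 1 (α = 10): (10−1)(10−5)(10−4)(10−7) = 9·5·6·3 = 810 ≡ 7, so v_1 = 7^{−1} = 8 (mod 11).
  i = 2 (α = 1): (1−10)(1−5)(1−4)(1−7) = (−9)·(−4)·(−3)·(−6) = 648 ≡ 10, so v_2 = 10^{−1} = 10 (mod 11).
  i = 3 (α = 5): (5−10)(5−1)(5−4)(5−7) = (−5)·4·1·(−2) = 40 ≡ 7, so v_3 = 7^{−1} = 8 (mod 11).
  i = 4 (α = 4): (4−10)(4−1)(4−5)(4−7) = (−6)·3·(−1)·(−3) = −54 ≡ 1, so v_4 = 1^{−1} = 1 (mod 11).
  i = 5 (α = 7): (7−10)(7−1)(7−5)(7−4) = (−3)·6·2·3 = −108 ≡ 2, so v_5 = 2^{−1} = 6 (mod 11).
  v = [8, 10, 8, 1, 6].
Step 2: syndromes of r = [5, 2, 7, 6, 4] (all sums mod 11).
  S_0 = Σ v_i r_i = 8·5 + 10·2 + 8·7 + 1·6 + 6·4 = 146 ≡ 3.
  S_1 = Σ v_i α_i r_i = 8·10·5 + 10·1·2 + 8·5·7 + 1·4·6 + 6·7·4 = 892 ≡ 1.
  α_i^2 mod 11 = [1, 1, 3, 5, 5].
  S_2 = Σ v_i α_i^2 r_i = 8·1·5 + 10·1·2 + 8·3·7 + 1·5·6 + 6·5·4 = 378 ≡ 4.
  S = (3, 1, 4) ≠ 0, so r is not a codeword (an error is present).
Step 3: locate the error. For a single error e at position i, S_ℓ = v_i·e·α_i^ℓ, so α_err = S_1/S_0.
  S_0^{−1} = 3^{−1} = 4 (mod 11), so α_err = 1·4 = 4 ≡ 4 = α_4. Error position i = 4.
  Consistency check: S_2/S_1 = 4·1 = 4 ≡ 4 = α_err ✓ (single-error assumption holds).
Step 4: error magnitude e = S_0/v_4 = S_0·∏_{j≠4}(α_4 − α_j) = 3·1 = 3 ≡ 3 (mod 11).
Step 5: correct position 4: c_4 = r_4 − e = 6 − 3 ≡ 3 (mod 11). Hence c = [5, 2, 7, 3, 4].
  Check: interpolating c through the α_i gives m(x) = 9 + 4·x (degree < 2) with m(α_i) = c_i for every i, so c is indeed a codeword.


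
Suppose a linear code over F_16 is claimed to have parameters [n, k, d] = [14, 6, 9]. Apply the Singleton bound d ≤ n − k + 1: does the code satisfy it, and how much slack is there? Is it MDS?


Singleton RHS = n − k + 1 = 9, slack = 0, bound satisfied, MDS.

Singleton bound: d ≤ n − k + 1.
Here n = 14, k = 6, so n − k + 1 = 9.
Given d = 9, check d ≤ 9: YES.
Slack = (n − k + 1) − d = 0.
The code is MDS (slack = 0).
Description: the claimed parameters are [14, 6, 9]_16; such a code would be MDS (meets Singleton bound).


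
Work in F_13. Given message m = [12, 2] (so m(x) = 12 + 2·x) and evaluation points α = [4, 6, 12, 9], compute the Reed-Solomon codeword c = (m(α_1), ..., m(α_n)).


c = [7, 11, 10, 4]

Message polynomial: m(x) = 12 + 2·x (mod 13).
For each evaluation point α_i, compute m(α_i) mod 13:
  α_1 = 4: Horner steps 2 → 7, so m(4) = 7.
  α_2 = 6: Horner steps 2 → 11, so m(6) = 11.
  α_3 = 12: Horner steps 2 → 10, so m(12) = 10.
  α_4 = 9: Horner steps 2 → 4, so m(9) = 4.
Codeword c = [7, 11, 10, 4] ∈ F_13^4.


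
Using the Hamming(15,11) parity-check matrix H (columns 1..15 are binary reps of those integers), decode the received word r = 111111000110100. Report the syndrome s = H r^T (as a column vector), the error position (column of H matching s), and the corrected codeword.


s = (1, 0, 1, 1)^T, error position = 11, corrected codeword c = 111111000100100

Compute s = H r^T mod 2 one row at a time:
  s_1 = 0 + 0 + 1 + 1 + 0 + 1 + 0 + 0 = 3 ≡ 1 (mod 2).
  s_2 = 1 + 1 + 1 + 0 + 0 + 1 + 0 + 0 = 4 ≡ 0 (mod 2).
  s_3 = 1 + 1 + 1 + 0 + 1 + 1 + 0 + 0 = 5 ≡ 1 (mod 2).
  s_4 = 1 + 1 + 1 + 0 + 0 + 1 + 1 + 0 = 5 ≡ 1 (mod 2).
s = (1, 0, 1, 1)^T — this equals column 11 of H (binary 1011), so error is at position 11.
Correct: flip bit 11 of r = 111111000110100 to get c = 111111000100100.


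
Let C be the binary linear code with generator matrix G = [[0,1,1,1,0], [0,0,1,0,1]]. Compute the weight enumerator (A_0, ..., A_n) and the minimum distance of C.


Weight distribution: A_0 = 1, A_2 = 1, A_3 = 2. Minimum distance d = 2.

Enumerate all 2^2 = 4 messages m ∈ F_2^2.
For each, compute codeword c = mG in F_2^5, then tally its weight.
  m = 00 → c = 00000, weight = 0.
  m = 10 → c = 01110, weight = 3.
  m = 01 → c = 00101, weight = 2.
  m = 11 → c = 01011, weight = 3.
Tally weights:
  weight 0: 1 codewords.
  weight 2: 1 codewords.
  weight 3: 2 codewords.
Minimum distance d = smallest w > 0 with A_w > 0 = 2.
Sanity: Σ A_w = 4 = 2^2 = 4 ✓.


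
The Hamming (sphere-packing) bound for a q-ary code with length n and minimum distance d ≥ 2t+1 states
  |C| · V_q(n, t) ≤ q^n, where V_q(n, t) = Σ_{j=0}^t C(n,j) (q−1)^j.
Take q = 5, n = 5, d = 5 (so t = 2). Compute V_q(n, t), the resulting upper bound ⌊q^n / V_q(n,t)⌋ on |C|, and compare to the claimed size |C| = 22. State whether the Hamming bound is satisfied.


V_q(n, t) = 181, q^n = 3125, Hamming bound = 17, |C| = 22 > bound (violated).

Step 1: Compute V_q(n, t) = Σ_{j=0}^2 C(n, j) (q−1)^j.
  j = 0: C(5,0)·(4)^0 = 1·1 = 1.
  j = 1: C(5,1)·(4)^1 = 5·4 = 20.
  j = 2: C(5,2)·(4)^2 = 10·16 = 160.
  V_q(n, t) = 1 + 20 + 160 = 181.
Step 2: q^n = 5^5 = 3125.
Step 3: Hamming bound ⌊q^n / V_q(n,t)⌋ = ⌊3125/181⌋ = 17.
Step 4: Compare |C| = 22 to 17: violated.
The claimed |C| lies above the Hamming bound, so no 5-ary code of length 5 with d ≥ 5 can have 22 codewords.


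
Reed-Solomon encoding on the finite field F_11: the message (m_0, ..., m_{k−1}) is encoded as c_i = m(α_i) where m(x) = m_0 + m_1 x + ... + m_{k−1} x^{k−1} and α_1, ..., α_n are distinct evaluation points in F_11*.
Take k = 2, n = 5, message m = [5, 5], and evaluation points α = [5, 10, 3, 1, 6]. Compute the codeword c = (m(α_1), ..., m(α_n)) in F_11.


c = [8, 0, 9, 10, 2]

Message polynomial: m(x) = 5 + 5·x (mod 11).
For each evaluation point α_i, compute m(α_i) mod 11:
  α_1 = 5: Horner steps 5 → 8, so m(5) = 8.
  α_2 = 10: Horner steps 5 → 0, so m(10) = 0.
  α_3 = 3: Horner steps 5 → 9, so m(3) = 9.
  α_4 = 1: Horner steps 5 → 10, so m(1) = 10.
  α_5 = 6: Horner steps 5 → 2, so m(6) = 2.
Codeword c = [8, 0, 9, 10, 2] ∈ F_11^5.


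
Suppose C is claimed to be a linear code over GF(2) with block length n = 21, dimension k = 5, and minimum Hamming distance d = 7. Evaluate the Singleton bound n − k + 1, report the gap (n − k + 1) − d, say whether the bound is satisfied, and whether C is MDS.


Singleton RHS = n − k + 1 = 17, slack = 10, bound satisfied, not MDS.

Singleton bound: d ≤ n − k + 1.
Here n = 21, k = 5, so n − k + 1 = 17.
Given d = 7, check d ≤ 17: YES.
Slack = (n − k + 1) − d = 10.
The code is NOT MDS (slack = 10 > 0).
Description: the claimed parameters are [21, 5, 7]_2; such a code would be non-MDS.


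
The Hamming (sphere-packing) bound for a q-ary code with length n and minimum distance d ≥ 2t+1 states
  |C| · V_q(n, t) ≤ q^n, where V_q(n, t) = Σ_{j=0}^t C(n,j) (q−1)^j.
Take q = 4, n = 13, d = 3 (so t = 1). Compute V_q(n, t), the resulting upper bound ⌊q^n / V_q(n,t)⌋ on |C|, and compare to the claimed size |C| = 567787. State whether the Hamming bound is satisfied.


V_q(n, t) = 40, q^n = 67108864, Hamming bound = 1677721, |C| = 567787 ≤ bound (satisfied).

Step 1: Compute V_q(n, t) = Σ_{j=0}^1 C(n, j) (q−1)^j.
  j = 0: C(13,0)·(3)^0 = 1·1 = 1.
  j = 1: C(13,1)·(3)^1 = 13·3 = 39.
  V_q(n, t) = 1 + 39 = 40.
Step 2: q^n = 4^13 = 67108864.
Step 3: Hamming bound ⌊q^n / V_q(n,t)⌋ = ⌊67108864/40⌋ = 1677721.
Step 4: Compare |C| = 567787 to 1677721: satisfied.
The claimed |C| lies below the Hamming bound.


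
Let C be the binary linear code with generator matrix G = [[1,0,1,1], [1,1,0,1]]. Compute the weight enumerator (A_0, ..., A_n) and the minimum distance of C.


Weight distribution: A_0 = 1, A_2 = 1, A_3 = 2. Minimum distance d = 2.

Enumerate all 2^2 = 4 messages m ∈ F_2^2.
For each, compute codeword c = mG in F_2^4, then tally its weight.
  m = 00 → c = 0000, weight = 0.
  m = 10 → c = 1011, weight = 3.
  m = 01 → c = 1101, weight = 3.
  m = 11 → c = 0110, weight = 2.
Tally weights:
  weight 0: 1 codewords.
  weight 2: 1 codewords.
  weight 3: 2 codewords.
Minimum distance d = smallest w > 0 with A_w > 0 = 2.
Sanity: Σ A_w = 4 = 2^2 = 4 ✓.


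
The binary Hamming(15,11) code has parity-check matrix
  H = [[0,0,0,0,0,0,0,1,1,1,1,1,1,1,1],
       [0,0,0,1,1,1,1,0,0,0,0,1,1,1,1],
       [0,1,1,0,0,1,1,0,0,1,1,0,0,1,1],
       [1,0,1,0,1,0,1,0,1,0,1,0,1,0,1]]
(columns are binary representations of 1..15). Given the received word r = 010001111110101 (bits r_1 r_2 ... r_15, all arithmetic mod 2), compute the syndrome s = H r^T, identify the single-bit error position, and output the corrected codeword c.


s = (0, 0, 0, 1)^T, error position = 1, corrected codeword c = 110001111110101

Compute s = H r^T mod 2 one row at a time:
  s_1 = 1 + 1 + 1 + 1 + 0 + 1 + 0 + 1 = 6 ≡ 0 (mod 2).
  s_2 = 0 + 0 + 1 + 1 + 0 + 1 + 0 + 1 = 4 ≡ 0 (mod 2).
  s_3 = 1 + 0 + 1 + 1 + 1 + 1 + 0 + 1 = 6 ≡ 0 (mod 2).
  s_4 = 0 + 0 + 0 + 1 + 1 + 1 + 1 + 1 = 5 ≡ 1 (mod 2).
s = (0, 0, 0, 1)^T — this equals column 1 of H (binary 0001), so error is at position 1.
Correct: flip bit 1 of r = 010001111110101 to get c = 110001111110101.


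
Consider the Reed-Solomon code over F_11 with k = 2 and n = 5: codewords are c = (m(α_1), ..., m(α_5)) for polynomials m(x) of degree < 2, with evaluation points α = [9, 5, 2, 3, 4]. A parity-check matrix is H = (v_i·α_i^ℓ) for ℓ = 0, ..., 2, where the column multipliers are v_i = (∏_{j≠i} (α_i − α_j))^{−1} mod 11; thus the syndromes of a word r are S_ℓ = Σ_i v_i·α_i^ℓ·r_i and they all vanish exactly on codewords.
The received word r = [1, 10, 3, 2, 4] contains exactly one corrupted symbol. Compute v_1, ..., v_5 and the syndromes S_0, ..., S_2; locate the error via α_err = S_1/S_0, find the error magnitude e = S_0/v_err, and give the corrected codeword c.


S = (7, 10, 8), error at position 4, error magnitude e = 4, c = [1, 10, 3, 9, 4].

Step 1: column multipliers v_i = (∏_{j≠i}(α_i − α_j))^{−1} mod 11.
  i = 1 (α = 9): (9−5)(9−2)(9−3)(9−4) = 4·7·6·5 = 840 ≡ 4, so v_1 = 4^{−1} = 3 (mod 11).
  i = 2 (α = 5): (5−9)(5−2)(5−3)(5−4) = (−4)·3·2·1 = −24 ≡ 9, so v_2 = 9^{−1} = 5 (mod 11).
  i = 3 (α = 2): (2−9)(2−5)(2−3)(2−4) = (−7)·(−3)·(−1)·(−2) = 42 ≡ 9, so v_3 = 9^{−1} = 5 (mod 11).
  i = 4 (α = 3): (3−9)(3−5)(3−2)(3−4) = (−6)·(−2)·1·(−1) = −12 ≡ 10, so v_4 = 10^{−1} = 10 (mod 11).
  i = 5 (α = 4): (4−9)(4−5)(4−2)(4−3) = (−5)·(−1)·2·1 = 10 ≡ 10, so v_5 = 10^{−1} = 10 (mod 11).
  v = [3, 5, 5, 10, 10].
Step 2: syndromes of r = [1, 10, 3, 2, 4] (all sums mod 11).
  S_0 = Σ v_i r_i = 3·1 + 5·10 + 5·3 + 10·2 + 10·4 = 128 ≡ 7.
  S_1 = Σ v_i α_i r_i = 3·9·1 + 5·5·10 + 5·2·3 + 10·3·2 + 10·4·4 = 527 ≡ 10.
  α_i^2 mod 11 = [4, 3, 4, 9, 5].
  S_2 = Σ v_i α_i^2 r_i = 3·4·1 + 5·3·10 + 5·4·3 + 10·9·2 + 10·5·4 = 602 ≡ 8.
  S = (7, 10, 8) ≠ 0, so r is not a codeword (an error is present).
Step 3: locate the error. For a single error e at position i, S_ℓ = v_i·e·α_i^ℓ, so α_err = S_1/S_0.
  S_0^{−1} = 7^{−1} = 8 (mod 11), so α_err = 10·8 = 80 ≡ 3 = α_4. Error position i = 4.
  Consistency check: S_2/S_1 = 8·10 = 80 ≡ 3 = α_err ✓ (single-error assumption holds).
Step 4: error magnitude e = S_0/v_4 = S_0·∏_{j≠4}(α_4 − α_j) = 7·10 = 70 ≡ 4 (mod 11).
Step 5: correct position 4: c_4 = r_4 − e = 2 − 4 ≡ 9 (mod 11). Hence c = [1, 10, 3, 9, 4].
  Check: interpolating c through the α_i gives m(x) = 2 + 6·x (degree < 2) with m(α_i) = c_i for every i, so c is indeed a codeword.


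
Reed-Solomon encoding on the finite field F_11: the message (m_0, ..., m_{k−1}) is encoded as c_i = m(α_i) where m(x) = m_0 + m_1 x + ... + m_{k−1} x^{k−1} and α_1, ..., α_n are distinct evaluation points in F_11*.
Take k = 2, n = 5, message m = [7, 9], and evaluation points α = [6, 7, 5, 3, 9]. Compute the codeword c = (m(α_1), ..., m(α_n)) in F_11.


c = [6, 4, 8, 1, 0]

Message polynomial: m(x) = 7 + 9·x (mod 11).
For each evaluation point α_i, compute m(α_i) mod 11:
  α_1 = 6: Horner steps 9 → 6, so m(6) = 6.
  α_2 = 7: Horner steps 9 → 4, so m(7) = 4.
  α_3 = 5: Horner steps 9 → 8, so m(5) = 8.
  α_4 = 3: Horner steps 9 → 1, so m(3) = 1.
  α_5 = 9: Horner steps 9 → 0, so m(9) = 0.
Codeword c = [6, 4, 8, 1, 0] ∈ F_11^5.


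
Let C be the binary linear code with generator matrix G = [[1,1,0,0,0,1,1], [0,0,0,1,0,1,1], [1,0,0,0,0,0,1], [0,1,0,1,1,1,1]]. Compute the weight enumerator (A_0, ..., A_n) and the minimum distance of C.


Weight distribution: A_0 = 1, A_2 = 4, A_3 = 6, A_4 = 3, A_5 = 2. Minimum distance d = 2.

Enumerate all 2^4 = 16 messages m ∈ F_2^4.
For each, compute codeword c = mG in F_2^7, then tally its weight.
  m = 0000 → c = 0000000, weight = 0.
  m = 1000 → c = 1100011, weight = 4.
  m = 0100 → c = 0001011, weight = 3.
  m = 1100 → c = 1101000, weight = 3.
  m = 0010 → c = 1000001, weight = 2.
  m = 1010 → c = 0100010, weight = 2.
  m = 0110 → c = 1001010, weight = 3.
  m = 1110 → c = 0101001, weight = 3.
  m = 0001 → c = 0101111, weight = 5.
  m = 1001 → c = 1001100, weight = 3.
  m = 0101 → c = 0100100, weight = 2.
  m = 1101 → c = 1000111, weight = 4.
  m = 0011 → c = 1101110, weight = 5.
  m = 1011 → c = 0001101, weight = 3.
  m = 0111 → c = 1100101, weight = 4.
  m = 1111 → c = 0000110, weight = 2.
Tally weights:
  weight 0: 1 codewords.
  weight 2: 4 codewords.
  weight 3: 6 codewords.
  weight 4: 3 codewords.
  weight 5: 2 codewords.
Minimum distance d = smallest w > 0 with A_w > 0 = 2.
Sanity: Σ A_w = 16 = 2^4 = 16 ✓.


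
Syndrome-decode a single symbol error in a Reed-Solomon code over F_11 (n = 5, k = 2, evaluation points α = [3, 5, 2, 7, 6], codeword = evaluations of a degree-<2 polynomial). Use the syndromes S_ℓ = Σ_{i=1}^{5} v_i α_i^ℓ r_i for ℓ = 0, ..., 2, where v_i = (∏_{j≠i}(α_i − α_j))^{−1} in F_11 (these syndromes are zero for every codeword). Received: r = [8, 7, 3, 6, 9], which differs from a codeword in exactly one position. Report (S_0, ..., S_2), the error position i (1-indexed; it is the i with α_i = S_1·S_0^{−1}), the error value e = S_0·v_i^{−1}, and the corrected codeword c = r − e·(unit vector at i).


S = (3, 7, 9), error at position 5, error magnitude e = 8, c = [8, 7, 3, 6, 1].

Step 1: column multipliers v_i = (∏_{j≠i}(α_i − α_j))^{−1} mod 11.
  i = 1 (α = 3): (3−5)(3−2)(3−7)(3−6) = (−2)·1·(−4)·(−3) = −24 ≡ 9, so v_1 = 9^{−1} = 5 (mod 11).
  i = 2 (α = 5): (5−3)(5−2)(5−7)(5−6) = 2·3·(−2)·(−1) = 12 ≡ 1, so v_2 = 1^{−1} = 1 (mod 11).
  i = 3 (α = 2): (2−3)(2−5)(2−7)(2−6) = (−1)·(−3)·(−5)·(−4) = 60 ≡ 5, so v_3 = 5^{−1} = 9 (mod 11).
  i = 4 (α = 7): (7−3)(7−5)(7−2)(7−6) = 4·2·5·1 = 40 ≡ 7, so v_4 = 7^{−1} = 8 (mod 11).
  i = 5 (α = 6): (6−3)(6−5)(6−2)(6−7) = 3·1·4·(−1) = −12 ≡ 10, so v_5 = 10^{−1} = 10 (mod 11).
  v = [5, 1, 9, 8, 10].
Step 2: syndromes of r = [8, 7, 3, 6, 9] (all sums mod 11).
  S_0 = Σ v_i r_i = 5·8 + 1·7 + 9·3 + 8·6 + 10·9 = 212 ≡ 3.
  S_1 = Σ v_i α_i r_i = 5·3·8 + 1·5·7 + 9·2·3 + 8·7·6 + 10·6·9 = 1085 ≡ 7.
  α_i^2 mod 11 = [9, 3, 4, 5, 3].
  S_2 = Σ v_i α_i^2 r_i = 5·9·8 + 1·3·7 + 9·4·3 + 8·5·6 + 10·3·9 = 999 ≡ 9.
  S = (3, 7, 9) ≠ 0, so r is not a codeword (an error is present).
Step 3: locate the error. For a single error e at position i, S_ℓ = v_i·e·α_i^ℓ, so α_err = S_1/S_0.
  S_0^{−1} = 3^{−1} = 4 (mod 11), so α_err = 7·4 = 28 ≡ 6 = α_5. Error position i = 5.
  Consistency check: S_2/S_1 = 9·8 = 72 ≡ 6 = α_err ✓ (single-error assumption holds).
Step 4: error magnitude e = S_0/v_5 = S_0·∏_{j≠5}(α_5 − α_j) = 3·10 = 30 ≡ 8 (mod 11).
Step 5: correct position 5: c_5 = r_5 − e = 9 − 8 ≡ 1 (mod 11). Hence c = [8, 7, 3, 6, 1].
  Check: interpolating c through the α_i gives m(x) = 4 + 5·x (degree < 2) with m(α_i) = c_i for every i, so c is indeed a codeword.
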